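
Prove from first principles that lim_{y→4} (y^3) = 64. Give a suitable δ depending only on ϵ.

δ = min(1, ϵ/61)

Let ϵ > 0. We seek δ > 0 with 0 < |y − 4| < δ ⇒ |y^3 − 64| < ϵ.
Factor: y^3 − 64 = (y − 4)(y^2 + 4y + 16), so |y^3 − 64| = |y − 4|·|y^2 + 4y + 16|.
Impose δ ≤ 1 so that |y| < 5; then |y^2 + 4y + 16| ≤ 61.
Hence |y^3 − 64| ≤ 61|y − 4|, which is < ϵ once |y − 4| < ϵ/61.
Take δ = min(1, ϵ/61). If 0 < |y − 4| < δ then both bounds hold and |y^3 − 64| ≤ 61|y − 4| < 61·(ϵ/61) = ϵ.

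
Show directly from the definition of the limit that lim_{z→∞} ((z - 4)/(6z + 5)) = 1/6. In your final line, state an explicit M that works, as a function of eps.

Suppose eps > 0. We seek M > 0 such that z > M implies |(z - 4)/(6z + 5) − (1/6)| < eps.
(z - 4)/(6z + 5) − (1/6) = (6(z - 4) − (6z + 5)) / (6(6z + 5)) = -29/(6(6z + 5)).
For z > 0 we have 6z + 5 > 6z, so |(z - 4)/(6z + 5) − (1/6)| = 29/(6(6z + 5)) < 29/(6·6z) = (29/36)/z.
Thus |(z - 4)/(6z + 5) − (1/6)| < eps whenever z > (29/36)/eps.
Take M = (29/36)/eps. If z > M then |(z - 4)/(6z + 5) − (1/6)| < (29/36)/z < eps.

M = (29/36)/eps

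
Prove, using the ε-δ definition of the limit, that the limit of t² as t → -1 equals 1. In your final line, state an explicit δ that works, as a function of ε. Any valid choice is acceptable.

δ = min(1, ε/3)

Let ε > 0 be given. We seek δ > 0 with 0 < |t + 1| < δ ⇒ |t² − 1| < ε.
Factor: t² − 1 = (t + 1)(t - 1), so |t² − 1| = |t + 1|·|t - 1|.
Impose δ ≤ 1 so that |t| < 2; then |t - 1| ≤ 3.
Hence |t² − 1| ≤ 3|t + 1|, which is < ε once |t + 1| < ε/3.
Take δ = min(1, ε/3). If 0 < |t + 1| < δ then both bounds hold and |t² − 1| ≤ 3|t + 1| < 3·(ε/3) = ε.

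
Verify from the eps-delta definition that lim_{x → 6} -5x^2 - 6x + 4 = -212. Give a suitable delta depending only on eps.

Let eps > 0 be given. We want delta > 0 such that 0 < |x − 6| < delta implies |(-5x^2 - 6x + 4) + 212| < eps.
(-5x^2 - 6x + 4) + 212 = -5x^2 - 6x + 216 = (x − 6)(-5x - 36).
So |(-5x^2 - 6x + 4) + 212| = |x − 6|·|-5x - 36|.
Require delta ≤ 1. Then |x − 6| < 1 gives |x| < 7, and by the triangle inequality |-5x - 36| ≤ 5·7 + 36 = 71.
Hence |(-5x^2 - 6x + 4) + 212| ≤ 71|x − 6| < eps provided |x − 6| < eps/71.
Choosing delta = min(1, eps/71) ensures both conditions, hence |(-5x^2 - 6x + 4) + 212| < eps.

delta = min(1, eps/71)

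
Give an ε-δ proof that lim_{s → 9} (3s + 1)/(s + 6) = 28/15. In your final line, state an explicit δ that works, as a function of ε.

Suppose ε > 0. We want δ > 0 with 0 < |s − 9| < δ ⇒ |(3s + 1)/(s + 6) − (28/15)| < ε.
Combining over a common denominator, (3s + 1)/(s + 6) − (28/15) = [(3s + 1)·15 − 28·(s + 6)] / [15·(s + 6)] = 17(s − 9) / (15(s + 6)).
So |(3s + 1)/(s + 6) − (28/15)| = 17|s − 9| / (15·|s + 6|).
Require δ ≤ 15/2, so |s + 6| ≥ |15| − |s − 9| > 15 − 15/2 = 15/2.
Hence |(3s + 1)/(s + 6) − (28/15)| < 17|s − 9|/(15·(15/2)) = (34/225)|s − 9|, which is < ε once |s − 9| < (225/34)ε.
Take δ = min(15/2, (225/34)ε). Then 0 < |s − 9| < δ forces both bounds, so |(3s + 1)/(s + 6) − (28/15)| < ε.

δ = min(15/2, (225/34)ε)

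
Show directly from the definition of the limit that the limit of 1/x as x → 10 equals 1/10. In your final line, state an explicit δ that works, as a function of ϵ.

Suppose ϵ > 0. We seek δ > 0 such that 0 < |x − 10| < δ implies |1/x − (1/10)| < ϵ.
|1/x − (1/10)| = |10 − x|/(10·|x|) = |x − 10|/(10|x|).
Require δ ≤ 5 so that |x| > 10 − 5 = 5, hence 10|x| > 50.
Then |1/x − (1/10)| < |x − 10|/50, which is < ϵ when |x − 10| < 50ϵ.
Take δ = min(5, 50ϵ). Then 0 < |x − 10| < δ gives both |x − 10| < 5 and |x − 10| < 50ϵ, so |1/x − (1/10)| < ϵ.

δ = min(5, 50ϵ)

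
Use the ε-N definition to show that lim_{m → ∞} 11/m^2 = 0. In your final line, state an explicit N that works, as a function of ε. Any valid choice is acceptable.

Let ε > 0. For m ≥ 1, |11/m^2 − 0| = 11/m^2.
11/m^2 < ε ⇔ m^2 > 11/ε ⇔ m > (11/ε)^{1/2}.
Take N = (11/ε)^{1/2}. Then m > N implies 11/m^2 < ε.

N = (11/ε)^{1/2}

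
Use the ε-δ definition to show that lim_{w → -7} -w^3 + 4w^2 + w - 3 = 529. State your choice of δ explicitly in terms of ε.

Suppose ε > 0. We want δ > 0 such that 0 < |w + 7| < δ implies |(-w^3 + 4w^2 + w - 3) − 529| < ε.
(-w^3 + 4w^2 + w - 3) − 529 = -w^3 + 4w^2 + w - 532 = (w + 7)(-w^2 + 11w - 76).
So |(-w^3 + 4w^2 + w - 3) − 529| = |w + 7|·|-w^2 + 11w - 76|.
Require δ ≤ 1. Then |w + 7| < 1 gives |w| < 8, and by the triangle inequality |-w^2 + 11w - 76| ≤ 8^2 + 11·8 + 76 = 228.
Hence |(-w^3 + 4w^2 + w - 3) − 529| ≤ 228|w + 7| < ε provided |w + 7| < ε/228.
Take δ = min(1, ε/228). Then 0 < |w + 7| < δ gives both |w + 7| < 1 and |w + 7| < ε/228, so |(-w^3 + 4w^2 + w - 3) − 529| < ε.

δ = min(1, ε/228)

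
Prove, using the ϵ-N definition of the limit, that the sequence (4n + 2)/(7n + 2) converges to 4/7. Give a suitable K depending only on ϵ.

Let ϵ > 0. For n ≥ 1, |(4n + 2)/(7n + 2) − (4/7)| = |6|/(7(7n + 2)) = 6/(7(7n + 2)).
Since 7n + 2 ≥ 7n for n ≥ 1, this is ≤ 6/(7·7n) = (6/49)/n.
So |(4n + 2)/(7n + 2) − (4/7)| < ϵ whenever n > (6/49)/ϵ.
Take K = (6/49)/ϵ. If n > K then |(4n + 2)/(7n + 2) − (4/7)| ≤ (6/49)/n < ϵ.

K = (6/49)/ϵ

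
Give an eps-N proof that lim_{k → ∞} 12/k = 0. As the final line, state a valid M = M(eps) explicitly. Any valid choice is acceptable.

M = 12/eps

Let eps > 0. For k ≥ 1, |12/k − 0| = 12/(k) ≤ 12/k.
We need 12/k < eps, i.e. k > 12/eps.
Take M = 12/eps. If k > M then |12/k| ≤ 12/k < eps.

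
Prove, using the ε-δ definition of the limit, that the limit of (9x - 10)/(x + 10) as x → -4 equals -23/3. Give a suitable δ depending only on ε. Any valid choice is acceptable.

Let ε > 0. We want δ > 0 with 0 < |x + 4| < δ ⇒ |(9x - 10)/(x + 10) + 23/3| < ε.
Combining over a common denominator, (9x - 10)/(x + 10) + 23/3 = [(9x - 10)·6 − (-46)·(x + 10)] / [6·(x + 10)] = 100(x + 4) / (6(x + 10)).
So |(9x - 10)/(x + 10) + 23/3| = 100|x + 4| / (6·|x + 10|).
Restrict δ ≤ 3. Then |x + 4| < 3 gives |x + 10| = |(x + 4) + 6| ≥ 6 − 3 = 3.
Hence |(9x - 10)/(x + 10) + 23/3| < 100|x + 4|/(6·3) = (50/9)|x + 4|, which is < ε once |x + 4| < (9/50)ε.
Take δ = min(3, (9/50)ε). Then 0 < |x + 4| < δ forces both bounds, so |(9x - 10)/(x + 10) + 23/3| < ε.

δ = min(3, (9/50)ε)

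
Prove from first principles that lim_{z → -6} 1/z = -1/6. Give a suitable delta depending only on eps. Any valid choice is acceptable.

Suppose eps > 0. We seek delta > 0 such that 0 < |z + 6| < delta implies |1/z + 1/6| < eps.
|1/z + 1/6| = |-6 − z|/(6·|z|) = |z + 6|/(6|z|).
Restrict delta ≤ 3. Then |z + 6| < 3 gives |z| > 3, so 6|z| > 18.
Then |1/z + 1/6| < |z + 6|/18, which is < eps when |z + 6| < 18eps.
Take delta = min(3, 18eps). Then 0 < |z + 6| < delta gives both |z + 6| < 3 and |z + 6| < 18eps, so |1/z + 1/6| < eps.

delta = min(3, 18eps)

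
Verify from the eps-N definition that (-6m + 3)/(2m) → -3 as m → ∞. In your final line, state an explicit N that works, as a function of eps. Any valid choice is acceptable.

Suppose eps > 0. For m ≥ 1, |(-6m + 3)/(2m) + 3| = |6|/(2(2m)) = 6/(2(2m)).
Since 2m ≥ 2m for m ≥ 1, this is ≤ 6/(2·2m) = (3/2)/m.
So |(-6m + 3)/(2m) + 3| < eps whenever m > (3/2)/eps.
Take N = (3/2)/eps. If m > N then |(-6m + 3)/(2m) + 3| ≤ (3/2)/m < eps.

N = (3/2)/eps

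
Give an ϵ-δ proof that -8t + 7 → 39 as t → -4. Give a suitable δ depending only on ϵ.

δ = ϵ/8

Let ϵ > 0. We need δ > 0 so that 0 < |t + 4| < δ implies |(-8t + 7) − 39| < ϵ.
Since (-8t + 7) − 39 = -8(t + 4), we have |(-8t + 7) − 39| = 8|t + 4|.
Thus it suffices that |t + 4| < ϵ/8.
Choosing δ = ϵ/8 gives |(-8t + 7) − 39| = 8|t + 4| < ϵ whenever |t + 4| < δ.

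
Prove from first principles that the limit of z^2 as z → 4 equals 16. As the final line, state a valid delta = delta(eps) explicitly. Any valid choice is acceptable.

Suppose eps > 0. We seek delta > 0 with 0 < |z − 4| < delta ⇒ |z^2 − 16| < eps.
Factor: z^2 − 16 = (z − 4)(z + 4), so |z^2 − 16| = |z − 4|·|z + 4|.
Restrict delta ≤ 2. Then |z − 4| < 2 gives |z| < 6, so by the triangle inequality |z + 4| ≤ 6 + 4 = 10.
Hence |z^2 − 16| ≤ 10|z − 4|, which is < eps once |z − 4| < eps/10.
Take delta = min(2, eps/10). If 0 < |z − 4| < delta then both bounds hold and |z^2 − 16| ≤ 10|z − 4| < 10·(eps/10) = eps.

delta = min(2, eps/10)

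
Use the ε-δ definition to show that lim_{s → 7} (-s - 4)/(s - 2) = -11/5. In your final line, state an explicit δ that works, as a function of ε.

δ = min(5/2, (25/12)ε)

Suppose ε > 0. We want δ > 0 with 0 < |s − 7| < δ ⇒ |(-s - 4)/(s - 2) + 11/5| < ε.
Combining over a common denominator, (-s - 4)/(s - 2) + 11/5 = [(-s - 4)·5 − (-11)·(s - 2)] / [5·(s - 2)] = 6(s − 7) / (5(s - 2)).
So |(-s - 4)/(s - 2) + 11/5| = 6|s − 7| / (5·|s − 2|).
Restrict δ ≤ 5/2. Then |s − 7| < 5/2 gives |s − 2| = |(s − 7) + 5| ≥ 5 − 5/2 = 5/2.
Hence |(-s - 4)/(s - 2) + 11/5| < 6|s − 7|/(5·(5/2)) = (12/25)|s − 7|, which is < ε once |s − 7| < (25/12)ε.
Take δ = min(5/2, (25/12)ε). Then 0 < |s − 7| < δ forces both bounds, so |(-s - 4)/(s - 2) + 11/5| < ε.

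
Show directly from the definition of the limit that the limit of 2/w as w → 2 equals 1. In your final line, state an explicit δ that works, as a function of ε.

δ = min(1, ε)

Let ε > 0. We seek δ > 0 such that 0 < |w − 2| < δ implies |2/w − 1| < ε.
|2/w − 1| = 2·|2 − w|/(2·|w|) = 2|w − 2|/(2|w|).
Require δ ≤ 1 so that |w| > 2 − 1 = 1, hence 2|w| > 2.
Then |2/w − 1| < 2|w − 2|/2, which is < ε when |w − 2| < ε.
Take δ = min(1, ε). Then 0 < |w − 2| < δ gives both |w − 2| < 1 and |w − 2| < ε, so |2/w − 1| < ε.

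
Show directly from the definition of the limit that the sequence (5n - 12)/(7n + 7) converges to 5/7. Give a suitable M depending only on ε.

M = (17/7)/ε

Suppose ε > 0. For n ≥ 1, |(5n - 12)/(7n + 7) − (5/7)| = |-119|/(7(7n + 7)) = 119/(7(7n + 7)).
Since 7n + 7 ≥ 7n for n ≥ 1, this is ≤ 119/(7·7n) = (17/7)/n.
So |(5n - 12)/(7n + 7) − (5/7)| < ε whenever n > (17/7)/ε.
Take M = (17/7)/ε. If n > M then |(5n - 12)/(7n + 7) − (5/7)| ≤ (17/7)/n < ε.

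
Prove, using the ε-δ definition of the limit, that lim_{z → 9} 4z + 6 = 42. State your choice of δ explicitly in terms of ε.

Let ε > 0. We need δ > 0 so that 0 < |z − 9| < δ implies |(4z + 6) − 42| < ε.
|(4z + 6) − 42| = |4z - 36| = 4|z − 9|.
Thus it suffices that |z − 9| < ε/4.
Take δ = ε/4. If 0 < |z − 9| < δ then |(4z + 6) − 42| = 4|z − 9| < 4·(ε/4) = ε.

δ = ε/4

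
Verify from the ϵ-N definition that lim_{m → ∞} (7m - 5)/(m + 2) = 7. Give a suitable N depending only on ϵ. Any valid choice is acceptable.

Suppose ϵ > 0. For m ≥ 1, |(7m - 5)/(m + 2) − 7| = |-19|/((m + 2)) = 19/((m + 2)).
Since m + 2 ≥ m for m ≥ 1, this is ≤ 19/(m) = 19/m.
So |(7m - 5)/(m + 2) − 7| < ϵ whenever m > 19/ϵ.
Take N = 19/ϵ. If m > N then |(7m - 5)/(m + 2) − 7| ≤ 19/m < ϵ.

N = 19/ϵ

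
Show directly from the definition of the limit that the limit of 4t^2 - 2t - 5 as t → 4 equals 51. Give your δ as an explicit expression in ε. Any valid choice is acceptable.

δ = min(1, ε/34)

Let ε > 0. We want δ > 0 such that 0 < |t − 4| < δ implies |(4t^2 - 2t - 5) − 51| < ε.
(4t^2 - 2t - 5) − 51 = 4t^2 - 2t - 56 = (t − 4)(4t + 14).
So |(4t^2 - 2t - 5) − 51| = |t − 4|·|4t + 14|.
Assume first that |t − 4| < 1, so |t| < 5. Then |4t + 14| ≤ 4·5 + 14 = 34.
Hence |(4t^2 - 2t - 5) − 51| ≤ 34|t − 4| < ε provided |t − 4| < ε/34.
Choosing δ = min(1, ε/34) ensures both conditions, hence |(4t^2 - 2t - 5) − 51| < ε.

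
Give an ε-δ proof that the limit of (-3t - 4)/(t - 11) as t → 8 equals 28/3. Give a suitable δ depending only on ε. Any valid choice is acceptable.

δ = min(3/2, (9/74)ε)

Fix ε > 0. We want δ > 0 with 0 < |t − 8| < δ ⇒ |(-3t - 4)/(t - 11) − (28/3)| < ε.
Combining over a common denominator, (-3t - 4)/(t - 11) − (28/3) = [(-3t - 4)·(-3) − (-28)·(t - 11)] / [(-3)·(t - 11)] = 37(t − 8) / ((-3)(t - 11)).
So |(-3t - 4)/(t - 11) − (28/3)| = 37|t − 8| / (3·|t − 11|).
Require δ ≤ 3/2, so |t − 11| ≥ |-3| − |t − 8| > 3 − 3/2 = 3/2.
Hence |(-3t - 4)/(t - 11) − (28/3)| < 37|t − 8|/(3·(3/2)) = (74/9)|t − 8|, which is < ε once |t − 8| < (9/74)ε.
Take δ = min(3/2, (9/74)ε). Then 0 < |t − 8| < δ forces both bounds, so |(-3t - 4)/(t - 11) − (28/3)| < ε.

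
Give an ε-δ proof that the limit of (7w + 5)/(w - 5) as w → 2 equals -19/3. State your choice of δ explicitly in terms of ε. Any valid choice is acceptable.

Fix ε > 0. We want δ > 0 with 0 < |w − 2| < δ ⇒ |(7w + 5)/(w - 5) + 19/3| < ε.
Combining over a common denominator, (7w + 5)/(w - 5) + 19/3 = [(7w + 5)·(-3) − 19·(w - 5)] / [(-3)·(w - 5)] = -40(w − 2) / ((-3)(w - 5)).
So |(7w + 5)/(w - 5) + 19/3| = 40|w − 2| / (3·|w − 5|).
Require δ ≤ 3/2, so |w − 5| ≥ |-3| − |w − 2| > 3 − 3/2 = 3/2.
Hence |(7w + 5)/(w - 5) + 19/3| < 40|w − 2|/(3·(3/2)) = (80/9)|w − 2|, which is < ε once |w − 2| < (9/80)ε.
Take δ = min(3/2, (9/80)ε). Then 0 < |w − 2| < δ forces both bounds, so |(7w + 5)/(w - 5) + 19/3| < ε.

δ = min(3/2, (9/80)ε)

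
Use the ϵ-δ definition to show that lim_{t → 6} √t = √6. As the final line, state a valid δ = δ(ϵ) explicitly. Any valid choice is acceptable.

Fix ϵ > 0. We want δ > 0 such that 0 < |t − 6| < δ implies |√t − √6| < ϵ.
Multiplying by the conjugate, |√t − √6| = |t − 6|/(√t + √6).
Restrict δ ≤ 6 so that |t − 6| < 6 forces t > 0, and then √t + √6 > √6.
Hence |√t − √6| < |t − 6|/√6, which is < ϵ once |t − 6| < √6·ϵ.
Take δ = min(6, √6·ϵ). If 0 < |t − 6| < δ then t > 0 and |√t − √6| < |t − 6|/√6 < ϵ.

δ = min(6, √6·ϵ)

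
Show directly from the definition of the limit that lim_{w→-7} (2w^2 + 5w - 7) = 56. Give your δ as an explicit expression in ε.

Suppose ε > 0. We want δ > 0 such that 0 < |w + 7| < δ implies |(2w^2 + 5w - 7) − 56| < ε.
(2w^2 + 5w - 7) − 56 = 2w^2 + 5w - 63 = (w + 7)(2w - 9).
So |(2w^2 + 5w - 7) − 56| = |w + 7|·|2w - 9|.
Assume first that |w + 7| < 2, so |w| < 9. Then |2w - 9| ≤ 2·9 + 9 = 27.
Hence |(2w^2 + 5w - 7) − 56| ≤ 27|w + 7| < ε provided |w + 7| < ε/27.
Take δ = min(2, ε/27). Then 0 < |w + 7| < δ gives both |w + 7| < 2 and |w + 7| < ε/27, so |(2w^2 + 5w - 7) − 56| < ε.

δ = min(2, ε/27)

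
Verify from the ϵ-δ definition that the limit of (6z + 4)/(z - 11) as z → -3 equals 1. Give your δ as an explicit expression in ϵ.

δ = min(7, (7/5)ϵ)

Fix ϵ > 0. We want δ > 0 with 0 < |z + 3| < δ ⇒ |(6z + 4)/(z - 11) − 1| < ϵ.
Combining over a common denominator, (6z + 4)/(z - 11) − 1 = [(6z + 4)·(-14) − (-14)·(z - 11)] / [(-14)·(z - 11)] = -70(z + 3) / ((-14)(z - 11)).
So |(6z + 4)/(z - 11) − 1| = 70|z + 3| / (14·|z − 11|).
Restrict δ ≤ 7. Then |z + 3| < 7 gives |z − 11| = |(z + 3) + (-14)| ≥ 14 − 7 = 7.
Hence |(6z + 4)/(z - 11) − 1| < 70|z + 3|/(14·7) = (5/7)|z + 3|, which is < ϵ once |z + 3| < (7/5)ϵ.
Take δ = min(7, (7/5)ϵ). Then 0 < |z + 3| < δ forces both bounds, so |(6z + 4)/(z - 11) − 1| < ϵ.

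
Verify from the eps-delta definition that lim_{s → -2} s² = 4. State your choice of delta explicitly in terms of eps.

Fix eps > 0. We seek delta > 0 with 0 < |s + 2| < delta ⇒ |s² − 4| < eps.
Factor: s² − 4 = (s + 2)(s - 2), so |s² − 4| = |s + 2|·|s - 2|.
Impose delta ≤ 1 so that |s| < 3; then |s - 2| ≤ 5.
Hence |s² − 4| ≤ 5|s + 2|, which is < eps once |s + 2| < eps/5.
Take delta = min(1, eps/5). If 0 < |s + 2| < delta then both bounds hold and |s² − 4| ≤ 5|s + 2| < 5·(eps/5) = eps.

delta = min(1, eps/5)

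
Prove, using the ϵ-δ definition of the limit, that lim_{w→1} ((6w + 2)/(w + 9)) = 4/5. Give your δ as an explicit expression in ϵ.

δ = min(5, (25/26)ϵ)

Let ϵ > 0 be given. We want δ > 0 with 0 < |w − 1| < δ ⇒ |(6w + 2)/(w + 9) − (4/5)| < ϵ.
Combining over a common denominator, (6w + 2)/(w + 9) − (4/5) = [(6w + 2)·10 − 8·(w + 9)] / [10·(w + 9)] = 52(w − 1) / (10(w + 9)).
So |(6w + 2)/(w + 9) − (4/5)| = 52|w − 1| / (10·|w + 9|).
Require δ ≤ 5, so |w + 9| ≥ |10| − |w − 1| > 10 − 5 = 5.
Hence |(6w + 2)/(w + 9) − (4/5)| < 52|w − 1|/(10·5) = (26/25)|w − 1|, which is < ϵ once |w − 1| < (25/26)ϵ.
Take δ = min(5, (25/26)ϵ). Then 0 < |w − 1| < δ forces both bounds, so |(6w + 2)/(w + 9) − (4/5)| < ϵ.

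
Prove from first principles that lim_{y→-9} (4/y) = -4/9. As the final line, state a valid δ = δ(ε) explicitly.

δ = min(9/2, (81/8)ε)

Suppose ε > 0. We seek δ > 0 such that 0 < |y + 9| < δ implies |4/y + 4/9| < ε.
|4/y + 4/9| = 4·|-9 − y|/(9·|y|) = 4|y + 9|/(9|y|).
Require δ ≤ 9/2 so that |y| > 9 − 9/2 = 9/2, hence 9|y| > 81/2.
Then |4/y + 4/9| < 4|y + 9|/(81/2), which is < ε when |y + 9| < (81/8)ε.
Take δ = min(9/2, (81/8)ε). Then 0 < |y + 9| < δ gives both |y + 9| < 9/2 and |y + 9| < (81/8)ε, so |4/y + 4/9| < ε.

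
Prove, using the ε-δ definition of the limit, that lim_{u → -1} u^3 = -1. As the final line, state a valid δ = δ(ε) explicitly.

δ = min(1, ε/7)

Suppose ε > 0. We seek δ > 0 with 0 < |u + 1| < δ ⇒ |u^3 + 1| < ε.
Factor: u^3 + 1 = (u + 1)(u^2 - u + 1), so |u^3 + 1| = |u + 1|·|u^2 - u + 1|.
Restrict δ ≤ 1. Then |u + 1| < 1 gives |u| < 2, so by the triangle inequality |u^2 - u + 1| ≤ 2^2 + 2 + 1 = 7.
Hence |u^3 + 1| ≤ 7|u + 1|, which is < ε once |u + 1| < ε/7.
Take δ = min(1, ε/7). If 0 < |u + 1| < δ then both bounds hold and |u^3 + 1| ≤ 7|u + 1| < 7·(ε/7) = ε.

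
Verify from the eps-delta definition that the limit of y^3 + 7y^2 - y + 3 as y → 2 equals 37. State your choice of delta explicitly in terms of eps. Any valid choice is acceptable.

Fix eps > 0. We want delta > 0 such that 0 < |y − 2| < delta implies |(y^3 + 7y^2 - y + 3) − 37| < eps.
(y^3 + 7y^2 - y + 3) − 37 = y^3 + 7y^2 - y - 34 = (y − 2)(y^2 + 9y + 17).
So |(y^3 + 7y^2 - y + 3) − 37| = |y − 2|·|y^2 + 9y + 17|.
Assume first that |y − 2| < 1, so |y| < 3. Then |y^2 + 9y + 17| ≤ 3^2 + 9·3 + 17 = 53.
Hence |(y^3 + 7y^2 - y + 3) − 37| ≤ 53|y − 2| < eps provided |y − 2| < eps/53.
Choosing delta = min(1, eps/53) ensures both conditions, hence |(y^3 + 7y^2 - y + 3) − 37| < eps.

delta = min(1, eps/53)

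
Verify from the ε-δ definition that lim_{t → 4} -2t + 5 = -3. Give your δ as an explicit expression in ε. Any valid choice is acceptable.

δ = ε/2

Fix ε > 0. We need δ > 0 so that 0 < |t − 4| < δ implies |(-2t + 5) + 3| < ε.
Since (-2t + 5) + 3 = -2(t − 4), we have |(-2t + 5) + 3| = 2|t − 4|.
Thus it suffices that |t − 4| < ε/2.
Choosing δ = ε/2 gives |(-2t + 5) + 3| = 2|t − 4| < ε whenever |t − 4| < δ.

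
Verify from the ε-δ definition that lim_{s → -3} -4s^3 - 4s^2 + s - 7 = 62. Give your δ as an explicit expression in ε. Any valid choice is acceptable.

Let ε > 0. We want δ > 0 such that 0 < |s + 3| < δ implies |(-4s^3 - 4s^2 + s - 7) − 62| < ε.
(-4s^3 - 4s^2 + s - 7) − 62 = -4s^3 - 4s^2 + s - 69 = (s + 3)(-4s^2 + 8s - 23).
So |(-4s^3 - 4s^2 + s - 7) − 62| = |s + 3|·|-4s^2 + 8s - 23|.
Require δ ≤ 1. Then |s + 3| < 1 gives |s| < 4, and by the triangle inequality |-4s^2 + 8s - 23| ≤ 4·4^2 + 8·4 + 23 = 119.
Hence |(-4s^3 - 4s^2 + s - 7) − 62| ≤ 119|s + 3| < ε provided |s + 3| < ε/119.
Take δ = min(1, ε/119). Then 0 < |s + 3| < δ gives both |s + 3| < 1 and |s + 3| < ε/119, so |(-4s^3 - 4s^2 + s - 7) − 62| < ε.

δ = min(1, ε/119)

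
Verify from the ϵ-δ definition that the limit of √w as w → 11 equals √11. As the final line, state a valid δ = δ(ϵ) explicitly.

Let ϵ > 0. We want δ > 0 such that 0 < |w − 11| < δ implies |√w − √11| < ϵ.
Multiplying by the conjugate, |√w − √11| = |w − 11|/(√w + √11).
Restrict δ ≤ 11 so that |w − 11| < 11 forces w > 0, and then √w + √11 > √11.
Hence |√w − √11| < |w − 11|/√11, which is < ϵ once |w − 11| < √11·ϵ.
Take δ = min(11, √11·ϵ). If 0 < |w − 11| < δ then w > 0 and |√w − √11| < |w − 11|/√11 < ϵ.

δ = min(11, √11·ϵ)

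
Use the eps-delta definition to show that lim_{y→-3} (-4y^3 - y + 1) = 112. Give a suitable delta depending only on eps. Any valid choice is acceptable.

delta = min(1, eps/149)

Let eps > 0 be given. We want delta > 0 such that 0 < |y + 3| < delta implies |(-4y^3 - y + 1) − 112| < eps.
(-4y^3 - y + 1) − 112 = -4y^3 - y - 111 = (y + 3)(-4y^2 + 12y - 37).
So |(-4y^3 - y + 1) − 112| = |y + 3|·|-4y^2 + 12y - 37|.
Assume first that |y + 3| < 1, so |y| < 4. Then |-4y^2 + 12y - 37| ≤ 4·4^2 + 12·4 + 37 = 149.
Hence |(-4y^3 - y + 1) − 112| ≤ 149|y + 3| < eps provided |y + 3| < eps/149.
Choosing delta = min(1, eps/149) ensures both conditions, hence |(-4y^3 - y + 1) − 112| < eps.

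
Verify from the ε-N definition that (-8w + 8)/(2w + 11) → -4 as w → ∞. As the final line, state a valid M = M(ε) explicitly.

M = 26/ε

Let ε > 0. We seek M > 0 such that w > M implies |(-8w + 8)/(2w + 11) + 4| < ε.
(-8w + 8)/(2w + 11) + 4 = (2(-8w + 8) − (-8)(2w + 11)) / (2(2w + 11)) = 104/(2(2w + 11)).
For w > 0 we have 2w + 11 > 2w, so |(-8w + 8)/(2w + 11) + 4| = 104/(2(2w + 11)) < 104/(2·2w) = 26/w.
Thus |(-8w + 8)/(2w + 11) + 4| < ε whenever w > 26/ε.
Take M = 26/ε. If w > M then |(-8w + 8)/(2w + 11) + 4| < 26/w < ε.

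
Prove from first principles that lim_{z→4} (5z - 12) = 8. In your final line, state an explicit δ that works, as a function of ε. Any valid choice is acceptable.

δ = ε/5

Let ε > 0 be given. We need δ > 0 so that 0 < |z − 4| < δ implies |(5z - 12) − 8| < ε.
|(5z - 12) − 8| = |5z - 20| = 5|z − 4|.
Thus it suffices that |z − 4| < ε/5.
Take δ = ε/5. If 0 < |z − 4| < δ then |(5z - 12) − 8| = 5|z − 4| < 5·(ε/5) = ε.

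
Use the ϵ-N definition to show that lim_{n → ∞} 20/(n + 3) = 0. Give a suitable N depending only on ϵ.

N = 20/ϵ

Suppose ϵ > 0. For n ≥ 1, |20/(n + 3) − 0| = 20/(n + 3) ≤ 20/n.
We need 20/n < ϵ, i.e. n > 20/ϵ.
Take N = 20/ϵ. If n > N then |20/(n + 3)| ≤ 20/n < ϵ.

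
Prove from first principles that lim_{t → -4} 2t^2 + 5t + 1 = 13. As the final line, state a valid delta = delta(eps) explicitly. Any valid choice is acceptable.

delta = min(1, eps/13)

Suppose eps > 0. We want delta > 0 such that 0 < |t + 4| < delta implies |(2t^2 + 5t + 1) − 13| < eps.
(2t^2 + 5t + 1) − 13 = 2t^2 + 5t - 12 = (t + 4)(2t - 3).
So |(2t^2 + 5t + 1) − 13| = |t + 4|·|2t - 3|.
Require delta ≤ 1. Then |t + 4| < 1 gives |t| < 5, and by the triangle inequality |2t - 3| ≤ 2·5 + 3 = 13.
Hence |(2t^2 + 5t + 1) − 13| ≤ 13|t + 4| < eps provided |t + 4| < eps/13.
Take delta = min(1, eps/13). Then 0 < |t + 4| < delta gives both |t + 4| < 1 and |t + 4| < eps/13, so |(2t^2 + 5t + 1) − 13| < eps.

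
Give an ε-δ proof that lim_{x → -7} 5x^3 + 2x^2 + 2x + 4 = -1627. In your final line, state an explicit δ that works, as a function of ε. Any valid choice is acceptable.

Let ε > 0. We want δ > 0 such that 0 < |x + 7| < δ implies |(5x^3 + 2x^2 + 2x + 4) + 1627| < ε.
(5x^3 + 2x^2 + 2x + 4) + 1627 = 5x^3 + 2x^2 + 2x + 1631 = (x + 7)(5x^2 - 33x + 233).
So |(5x^3 + 2x^2 + 2x + 4) + 1627| = |x + 7|·|5x^2 - 33x + 233|.
Require δ ≤ 2. Then |x + 7| < 2 gives |x| < 9, and by the triangle inequality |5x^2 - 33x + 233| ≤ 5·9^2 + 33·9 + 233 = 935.
Hence |(5x^3 + 2x^2 + 2x + 4) + 1627| ≤ 935|x + 7| < ε provided |x + 7| < ε/935.
Choosing δ = min(2, ε/935) ensures both conditions, hence |(5x^3 + 2x^2 + 2x + 4) + 1627| < ε.

δ = min(2, ε/935)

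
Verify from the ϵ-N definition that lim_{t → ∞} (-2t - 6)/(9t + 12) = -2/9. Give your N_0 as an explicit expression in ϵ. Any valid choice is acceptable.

N_0 = (10/27)/ϵ

Suppose ϵ > 0. We seek N_0 > 0 such that t > N_0 implies |(-2t - 6)/(9t + 12) + 2/9| < ϵ.
(-2t - 6)/(9t + 12) + 2/9 = (9(-2t - 6) − (-2)(9t + 12)) / (9(9t + 12)) = -30/(9(9t + 12)).
For t > 0 we have 9t + 12 > 9t, so |(-2t - 6)/(9t + 12) + 2/9| = 30/(9(9t + 12)) < 30/(9·9t) = (10/27)/t.
Thus |(-2t - 6)/(9t + 12) + 2/9| < ϵ whenever t > (10/27)/ϵ.
Take N_0 = (10/27)/ϵ. If t > N_0 then |(-2t - 6)/(9t + 12) + 2/9| < (10/27)/t < ϵ.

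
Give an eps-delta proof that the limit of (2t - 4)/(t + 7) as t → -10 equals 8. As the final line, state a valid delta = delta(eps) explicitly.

Let eps > 0 be given. We want delta > 0 with 0 < |t + 10| < delta ⇒ |(2t - 4)/(t + 7) − 8| < eps.
Combining over a common denominator, (2t - 4)/(t + 7) − 8 = [(2t - 4)·(-3) − (-24)·(t + 7)] / [(-3)·(t + 7)] = 18(t + 10) / ((-3)(t + 7)).
So |(2t - 4)/(t + 7) − 8| = 18|t + 10| / (3·|t + 7|).
Require delta ≤ 3/2, so |t + 7| ≥ |-3| − |t + 10| > 3 − 3/2 = 3/2.
Hence |(2t - 4)/(t + 7) − 8| < 18|t + 10|/(3·(3/2)) = 4|t + 10|, which is < eps once |t + 10| < (1/4)eps.
Take delta = min(3/2, (1/4)eps). Then 0 < |t + 10| < delta forces both bounds, so |(2t - 4)/(t + 7) − 8| < eps.

delta = min(3/2, (1/4)eps)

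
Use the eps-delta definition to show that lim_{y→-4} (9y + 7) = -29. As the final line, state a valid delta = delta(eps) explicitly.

Fix eps > 0. We need delta > 0 so that 0 < |y + 4| < delta implies |(9y + 7) + 29| < eps.
Since (9y + 7) + 29 = 9(y + 4), we have |(9y + 7) + 29| = 9|y + 4|.
Thus it suffices that |y + 4| < eps/9.
Take delta = eps/9. If 0 < |y + 4| < delta then |(9y + 7) + 29| = 9|y + 4| < 9·(eps/9) = eps.

delta = eps/9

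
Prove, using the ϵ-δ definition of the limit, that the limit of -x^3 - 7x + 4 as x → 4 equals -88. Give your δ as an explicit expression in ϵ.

δ = min(1, ϵ/68)

Let ϵ > 0 be given. We want δ > 0 such that 0 < |x − 4| < δ implies |(-x^3 - 7x + 4) + 88| < ϵ.
(-x^3 - 7x + 4) + 88 = -x^3 - 7x + 92 = (x − 4)(-x^2 - 4x - 23).
So |(-x^3 - 7x + 4) + 88| = |x − 4|·|-x^2 - 4x - 23|.
Require δ ≤ 1. Then |x − 4| < 1 gives |x| < 5, and by the triangle inequality |-x^2 - 4x - 23| ≤ 5^2 + 4·5 + 23 = 68.
Hence |(-x^3 - 7x + 4) + 88| ≤ 68|x − 4| < ϵ provided |x − 4| < ϵ/68.
Choosing δ = min(1, ϵ/68) ensures both conditions, hence |(-x^3 - 7x + 4) + 88| < ϵ.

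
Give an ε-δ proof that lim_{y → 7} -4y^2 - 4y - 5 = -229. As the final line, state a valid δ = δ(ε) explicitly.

Let ε > 0. We want δ > 0 such that 0 < |y − 7| < δ implies |(-4y^2 - 4y - 5) + 229| < ε.
(-4y^2 - 4y - 5) + 229 = -4y^2 - 4y + 224 = (y − 7)(-4y - 32).
So |(-4y^2 - 4y - 5) + 229| = |y − 7|·|-4y - 32|.
Require δ ≤ 2. Then |y − 7| < 2 gives |y| < 9, and by the triangle inequality |-4y - 32| ≤ 4·9 + 32 = 68.
Hence |(-4y^2 - 4y - 5) + 229| ≤ 68|y − 7| < ε provided |y − 7| < ε/68.
Choosing δ = min(2, ε/68) ensures both conditions, hence |(-4y^2 - 4y - 5) + 229| < ε.

δ = min(2, ε/68)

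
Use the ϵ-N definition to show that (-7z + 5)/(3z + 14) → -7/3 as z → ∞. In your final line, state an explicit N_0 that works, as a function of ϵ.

Let ϵ > 0 be given. We seek N_0 > 0 such that z > N_0 implies |(-7z + 5)/(3z + 14) + 7/3| < ϵ.
(-7z + 5)/(3z + 14) + 7/3 = (3(-7z + 5) − (-7)(3z + 14)) / (3(3z + 14)) = 113/(3(3z + 14)).
For z > 0 we have 3z + 14 > 3z, so |(-7z + 5)/(3z + 14) + 7/3| = 113/(3(3z + 14)) < 113/(3·3z) = (113/9)/z.
Thus |(-7z + 5)/(3z + 14) + 7/3| < ϵ whenever z > (113/9)/ϵ.
Take N_0 = (113/9)/ϵ. If z > N_0 then |(-7z + 5)/(3z + 14) + 7/3| < (113/9)/z < ϵ.

N_0 = (113/9)/ϵ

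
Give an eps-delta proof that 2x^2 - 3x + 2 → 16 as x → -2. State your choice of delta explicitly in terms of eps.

Let eps > 0 be given. We want delta > 0 such that 0 < |x + 2| < delta implies |(2x^2 - 3x + 2) − 16| < eps.
(2x^2 - 3x + 2) − 16 = 2x^2 - 3x - 14 = (x + 2)(2x - 7).
So |(2x^2 - 3x + 2) − 16| = |x + 2|·|2x - 7|.
Require delta ≤ 2. Then |x + 2| < 2 gives |x| < 4, and by the triangle inequality |2x - 7| ≤ 2·4 + 7 = 15.
Hence |(2x^2 - 3x + 2) − 16| ≤ 15|x + 2| < eps provided |x + 2| < eps/15.
Take delta = min(2, eps/15). Then 0 < |x + 2| < delta gives both |x + 2| < 2 and |x + 2| < eps/15, so |(2x^2 - 3x + 2) − 16| < eps.

delta = min(2, eps/15)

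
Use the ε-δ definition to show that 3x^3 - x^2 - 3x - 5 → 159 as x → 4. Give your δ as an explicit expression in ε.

Fix ε > 0. We want δ > 0 such that 0 < |x − 4| < δ implies |(3x^3 - x^2 - 3x - 5) − 159| < ε.
(3x^3 - x^2 - 3x - 5) − 159 = 3x^3 - x^2 - 3x - 164 = (x − 4)(3x^2 + 11x + 41).
So |(3x^3 - x^2 - 3x - 5) − 159| = |x − 4|·|3x^2 + 11x + 41|.
Assume first that |x − 4| < 2, so |x| < 6. Then |3x^2 + 11x + 41| ≤ 3·6^2 + 11·6 + 41 = 215.
Hence |(3x^3 - x^2 - 3x - 5) − 159| ≤ 215|x − 4| < ε provided |x − 4| < ε/215.
Take δ = min(2, ε/215). Then 0 < |x − 4| < δ gives both |x − 4| < 2 and |x − 4| < ε/215, so |(3x^3 - x^2 - 3x - 5) − 159| < ε.

δ = min(2, ε/215)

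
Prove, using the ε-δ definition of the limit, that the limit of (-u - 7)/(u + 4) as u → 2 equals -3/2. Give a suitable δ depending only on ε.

Let ε > 0 be given. We want δ > 0 with 0 < |u − 2| < δ ⇒ |(-u - 7)/(u + 4) + 3/2| < ε.
Combining over a common denominator, (-u - 7)/(u + 4) + 3/2 = [(-u - 7)·6 − (-9)·(u + 4)] / [6·(u + 4)] = 3(u − 2) / (6(u + 4)).
So |(-u - 7)/(u + 4) + 3/2| = 3|u − 2| / (6·|u + 4|).
Restrict δ ≤ 3. Then |u − 2| < 3 gives |u + 4| = |(u − 2) + 6| ≥ 6 − 3 = 3.
Hence |(-u - 7)/(u + 4) + 3/2| < 3|u − 2|/(6·3) = (1/6)|u − 2|, which is < ε once |u − 2| < 6ε.
Take δ = min(3, 6ε). Then 0 < |u − 2| < δ forces both bounds, so |(-u - 7)/(u + 4) + 3/2| < ε.

δ = min(3, 6ε)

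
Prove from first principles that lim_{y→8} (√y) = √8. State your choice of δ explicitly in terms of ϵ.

δ = min(8, √8·ϵ)

Let ϵ > 0 be given. We want δ > 0 such that 0 < |y − 8| < δ implies |√y − √8| < ϵ.
Rationalise: √y − √8 = (y − 8)/(√y + √8), so |√y − √8| = |y − 8|/(√y + √8).
Restrict δ ≤ 8 so that |y − 8| < 8 forces y > 0, and then √y + √8 > √8.
Hence |√y − √8| < |y − 8|/√8, which is < ϵ once |y − 8| < √8·ϵ.
Take δ = min(8, √8·ϵ). If 0 < |y − 8| < δ then y > 0 and |√y − √8| < |y − 8|/√8 < ϵ.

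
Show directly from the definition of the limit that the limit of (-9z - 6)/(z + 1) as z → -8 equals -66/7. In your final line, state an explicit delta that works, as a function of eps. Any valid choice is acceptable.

delta = min(7/2, (49/6)eps)

Let eps > 0. We want delta > 0 with 0 < |z + 8| < delta ⇒ |(-9z - 6)/(z + 1) + 66/7| < eps.
Combining over a common denominator, (-9z - 6)/(z + 1) + 66/7 = [(-9z - 6)·(-7) − 66·(z + 1)] / [(-7)·(z + 1)] = -3(z + 8) / ((-7)(z + 1)).
So |(-9z - 6)/(z + 1) + 66/7| = 3|z + 8| / (7·|z + 1|).
Require delta ≤ 7/2, so |z + 1| ≥ |-7| − |z + 8| > 7 − 7/2 = 7/2.
Hence |(-9z - 6)/(z + 1) + 66/7| < 3|z + 8|/(7·(7/2)) = (6/49)|z + 8|, which is < eps once |z + 8| < (49/6)eps.
Take delta = min(7/2, (49/6)eps). Then 0 < |z + 8| < delta forces both bounds, so |(-9z - 6)/(z + 1) + 66/7| < eps.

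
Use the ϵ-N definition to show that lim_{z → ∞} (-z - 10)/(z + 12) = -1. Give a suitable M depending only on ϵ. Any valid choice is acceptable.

Fix ϵ > 0. We seek M > 0 such that z > M implies |(-z - 10)/(z + 12) + 1| < ϵ.
(-z - 10)/(z + 12) + 1 = ((-z - 10) − (-1)(z + 12)) / ((z + 12)) = 2/((z + 12)).
For z > 0 we have z + 12 > z, so |(-z - 10)/(z + 12) + 1| = 2/((z + 12)) < 2/(z) = 2/z.
Thus |(-z - 10)/(z + 12) + 1| < ϵ whenever z > 2/ϵ.
Take M = 2/ϵ. If z > M then |(-z - 10)/(z + 12) + 1| < 2/z < ϵ.

M = 2/ϵ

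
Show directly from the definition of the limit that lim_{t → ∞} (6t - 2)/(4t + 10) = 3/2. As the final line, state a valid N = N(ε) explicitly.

N = (17/4)/ε

Fix ε > 0. We seek N > 0 such that t > N implies |(6t - 2)/(4t + 10) − (3/2)| < ε.
(6t - 2)/(4t + 10) − (3/2) = (4(6t - 2) − 6(4t + 10)) / (4(4t + 10)) = -68/(4(4t + 10)).
For t > 0 we have 4t + 10 > 4t, so |(6t - 2)/(4t + 10) − (3/2)| = 68/(4(4t + 10)) < 68/(4·4t) = (17/4)/t.
Thus |(6t - 2)/(4t + 10) − (3/2)| < ε whenever t > (17/4)/ε.
Take N = (17/4)/ε. If t > N then |(6t - 2)/(4t + 10) − (3/2)| < (17/4)/t < ε.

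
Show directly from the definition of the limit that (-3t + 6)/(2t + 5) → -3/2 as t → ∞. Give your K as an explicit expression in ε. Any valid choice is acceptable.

K = (27/4)/ε

Fix ε > 0. We seek K > 0 such that t > K implies |(-3t + 6)/(2t + 5) + 3/2| < ε.
(-3t + 6)/(2t + 5) + 3/2 = (2(-3t + 6) − (-3)(2t + 5)) / (2(2t + 5)) = 27/(2(2t + 5)).
For t > 0 we have 2t + 5 > 2t, so |(-3t + 6)/(2t + 5) + 3/2| = 27/(2(2t + 5)) < 27/(2·2t) = (27/4)/t.
Thus |(-3t + 6)/(2t + 5) + 3/2| < ε whenever t > (27/4)/ε.
Take K = (27/4)/ε. If t > K then |(-3t + 6)/(2t + 5) + 3/2| < (27/4)/t < ε.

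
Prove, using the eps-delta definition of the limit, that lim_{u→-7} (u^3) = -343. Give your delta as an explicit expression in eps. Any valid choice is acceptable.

delta = min(2, eps/193)

Let eps > 0 be given. We seek delta > 0 with 0 < |u + 7| < delta ⇒ |u^3 + 343| < eps.
Factor: u^3 + 343 = (u + 7)(u^2 - 7u + 49), so |u^3 + 343| = |u + 7|·|u^2 - 7u + 49|.
Restrict delta ≤ 2. Then |u + 7| < 2 gives |u| < 9, so by the triangle inequality |u^2 - 7u + 49| ≤ 9^2 + 7·9 + 49 = 193.
Hence |u^3 + 343| ≤ 193|u + 7|, which is < eps once |u + 7| < eps/193.
Take delta = min(2, eps/193). If 0 < |u + 7| < delta then both bounds hold and |u^3 + 343| ≤ 193|u + 7| < 193·(eps/193) = eps.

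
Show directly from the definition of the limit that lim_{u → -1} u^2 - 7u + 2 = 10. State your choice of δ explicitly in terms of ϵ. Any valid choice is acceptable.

Let ϵ > 0 be given. We want δ > 0 such that 0 < |u + 1| < δ implies |(u^2 - 7u + 2) − 10| < ϵ.
(u^2 - 7u + 2) − 10 = u^2 - 7u - 8 = (u + 1)(u - 8).
So |(u^2 - 7u + 2) − 10| = |u + 1|·|u - 8|.
Require δ ≤ 2. Then |u + 1| < 2 gives |u| < 3, and by the triangle inequality |u - 8| ≤ 3 + 8 = 11.
Hence |(u^2 - 7u + 2) − 10| ≤ 11|u + 1| < ϵ provided |u + 1| < ϵ/11.
Choosing δ = min(2, ϵ/11) ensures both conditions, hence |(u^2 - 7u + 2) − 10| < ϵ.

δ = min(2, ϵ/11)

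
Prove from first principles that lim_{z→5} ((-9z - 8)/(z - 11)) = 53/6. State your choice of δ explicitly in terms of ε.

δ = min(3, (18/107)ε)

Let ε > 0 be given. We want δ > 0 with 0 < |z − 5| < δ ⇒ |(-9z - 8)/(z - 11) − (53/6)| < ε.
Combining over a common denominator, (-9z - 8)/(z - 11) − (53/6) = [(-9z - 8)·(-6) − (-53)·(z - 11)] / [(-6)·(z - 11)] = 107(z − 5) / ((-6)(z - 11)).
So |(-9z - 8)/(z - 11) − (53/6)| = 107|z − 5| / (6·|z − 11|).
Require δ ≤ 3, so |z − 11| ≥ |-6| − |z − 5| > 6 − 3 = 3.
Hence |(-9z - 8)/(z - 11) − (53/6)| < 107|z − 5|/(6·3) = (107/18)|z − 5|, which is < ε once |z − 5| < (18/107)ε.
Take δ = min(3, (18/107)ε). Then 0 < |z − 5| < δ forces both bounds, so |(-9z - 8)/(z - 11) − (53/6)| < ε.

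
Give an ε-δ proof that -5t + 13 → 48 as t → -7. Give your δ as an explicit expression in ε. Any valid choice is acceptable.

Fix ε > 0. We need δ > 0 so that 0 < |t + 7| < δ implies |(-5t + 13) − 48| < ε.
|(-5t + 13) − 48| = |-5t - 35| = 5|t + 7|.
So 5|t + 7| < ε exactly when |t + 7| < ε/5.
Take δ = ε/5. If 0 < |t + 7| < δ then |(-5t + 13) − 48| = 5|t + 7| < 5·(ε/5) = ε.

δ = ε/5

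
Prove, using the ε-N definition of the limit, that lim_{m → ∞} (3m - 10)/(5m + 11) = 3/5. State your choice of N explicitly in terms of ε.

N = (83/25)/ε

Suppose ε > 0. For m ≥ 1, |(3m - 10)/(5m + 11) − (3/5)| = |-83|/(5(5m + 11)) = 83/(5(5m + 11)).
Since 5m + 11 ≥ 5m for m ≥ 1, this is ≤ 83/(5·5m) = (83/25)/m.
So |(3m - 10)/(5m + 11) − (3/5)| < ε whenever m > (83/25)/ε.
Take N = (83/25)/ε. If m > N then |(3m - 10)/(5m + 11) − (3/5)| ≤ (83/25)/m < ε.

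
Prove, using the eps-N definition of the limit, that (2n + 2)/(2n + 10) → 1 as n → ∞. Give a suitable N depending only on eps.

Let eps > 0. For n ≥ 1, |(2n + 2)/(2n + 10) − 1| = |-16|/(2(2n + 10)) = 16/(2(2n + 10)).
Since 2n + 10 ≥ 2n for n ≥ 1, this is ≤ 16/(2·2n) = 4/n.
So |(2n + 2)/(2n + 10) − 1| < eps whenever n > 4/eps.
Take N = 4/eps. If n > N then |(2n + 2)/(2n + 10) − 1| ≤ 4/n < eps.

N = 4/eps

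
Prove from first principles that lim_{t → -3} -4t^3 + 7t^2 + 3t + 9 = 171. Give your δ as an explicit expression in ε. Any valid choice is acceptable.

Suppose ε > 0. We want δ > 0 such that 0 < |t + 3| < δ implies |(-4t^3 + 7t^2 + 3t + 9) − 171| < ε.
(-4t^3 + 7t^2 + 3t + 9) − 171 = -4t^3 + 7t^2 + 3t - 162 = (t + 3)(-4t^2 + 19t - 54).
So |(-4t^3 + 7t^2 + 3t + 9) − 171| = |t + 3|·|-4t^2 + 19t - 54|.
Assume first that |t + 3| < 2, so |t| < 5. Then |-4t^2 + 19t - 54| ≤ 4·5^2 + 19·5 + 54 = 249.
Hence |(-4t^3 + 7t^2 + 3t + 9) − 171| ≤ 249|t + 3| < ε provided |t + 3| < ε/249.
Take δ = min(2, ε/249). Then 0 < |t + 3| < δ gives both |t + 3| < 2 and |t + 3| < ε/249, so |(-4t^3 + 7t^2 + 3t + 9) − 171| < ε.

δ = min(2, ε/249)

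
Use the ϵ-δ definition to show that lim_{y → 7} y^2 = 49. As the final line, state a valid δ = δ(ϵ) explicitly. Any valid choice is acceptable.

δ = min(1, ϵ/15)

Fix ϵ > 0. We seek δ > 0 with 0 < |y − 7| < δ ⇒ |y^2 − 49| < ϵ.
Factor: y^2 − 49 = (y − 7)(y + 7), so |y^2 − 49| = |y − 7|·|y + 7|.
Restrict δ ≤ 1. Then |y − 7| < 1 gives |y| < 8, so by the triangle inequality |y + 7| ≤ 8 + 7 = 15.
Hence |y^2 − 49| ≤ 15|y − 7|, which is < ϵ once |y − 7| < ϵ/15.
Take δ = min(1, ϵ/15). If 0 < |y − 7| < δ then both bounds hold and |y^2 − 49| ≤ 15|y − 7| < 15·(ϵ/15) = ϵ.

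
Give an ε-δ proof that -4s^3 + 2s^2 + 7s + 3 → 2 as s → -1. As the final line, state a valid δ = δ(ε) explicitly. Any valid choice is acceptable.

Fix ε > 0. We want δ > 0 such that 0 < |s + 1| < δ implies |(-4s^3 + 2s^2 + 7s + 3) − 2| < ε.
(-4s^3 + 2s^2 + 7s + 3) − 2 = -4s^3 + 2s^2 + 7s + 1 = (s + 1)(-4s^2 + 6s + 1).
So |(-4s^3 + 2s^2 + 7s + 3) − 2| = |s + 1|·|-4s^2 + 6s + 1|.
Require δ ≤ 2. Then |s + 1| < 2 gives |s| < 3, and by the triangle inequality |-4s^2 + 6s + 1| ≤ 4·3^2 + 6·3 + 1 = 55.
Hence |(-4s^3 + 2s^2 + 7s + 3) − 2| ≤ 55|s + 1| < ε provided |s + 1| < ε/55.
Take δ = min(2, ε/55). Then 0 < |s + 1| < δ gives both |s + 1| < 2 and |s + 1| < ε/55, so |(-4s^3 + 2s^2 + 7s + 3) − 2| < ε.

δ = min(2, ε/55)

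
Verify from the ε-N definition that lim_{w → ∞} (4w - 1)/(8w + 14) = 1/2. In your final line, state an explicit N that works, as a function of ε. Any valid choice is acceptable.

N = 1/ε

Let ε > 0. We seek N > 0 such that w > N implies |(4w - 1)/(8w + 14) − (1/2)| < ε.
(4w - 1)/(8w + 14) − (1/2) = (8(4w - 1) − 4(8w + 14)) / (8(8w + 14)) = -64/(8(8w + 14)).
For w > 0 we have 8w + 14 > 8w, so |(4w - 1)/(8w + 14) − (1/2)| = 64/(8(8w + 14)) < 64/(8·8w) = 1/w.
Thus |(4w - 1)/(8w + 14) − (1/2)| < ε whenever w > 1/ε.
Take N = 1/ε. If w > N then |(4w - 1)/(8w + 14) − (1/2)| < 1/w < ε.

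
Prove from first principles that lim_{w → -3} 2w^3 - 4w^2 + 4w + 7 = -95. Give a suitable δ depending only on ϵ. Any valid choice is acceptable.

δ = min(2, ϵ/134)

Let ϵ > 0 be given. We want δ > 0 such that 0 < |w + 3| < δ implies |(2w^3 - 4w^2 + 4w + 7) + 95| < ϵ.
(2w^3 - 4w^2 + 4w + 7) + 95 = 2w^3 - 4w^2 + 4w + 102 = (w + 3)(2w^2 - 10w + 34).
So |(2w^3 - 4w^2 + 4w + 7) + 95| = |w + 3|·|2w^2 - 10w + 34|.
Assume first that |w + 3| < 2, so |w| < 5. Then |2w^2 - 10w + 34| ≤ 2·5^2 + 10·5 + 34 = 134.
Hence |(2w^3 - 4w^2 + 4w + 7) + 95| ≤ 134|w + 3| < ϵ provided |w + 3| < ϵ/134.
Choosing δ = min(2, ϵ/134) ensures both conditions, hence |(2w^3 - 4w^2 + 4w + 7) + 95| < ϵ.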